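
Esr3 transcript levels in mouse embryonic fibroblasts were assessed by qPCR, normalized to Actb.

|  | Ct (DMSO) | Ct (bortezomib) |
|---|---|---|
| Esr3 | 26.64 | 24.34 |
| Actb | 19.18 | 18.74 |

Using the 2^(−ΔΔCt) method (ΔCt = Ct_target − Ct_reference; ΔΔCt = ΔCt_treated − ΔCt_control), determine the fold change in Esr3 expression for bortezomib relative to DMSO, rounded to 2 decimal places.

ΔCt(DMSO) = 26.640 − 19.180 = 7.460
ΔCt(bortezomib) = 24.340 − 18.740 = 5.600
ΔΔCt = 5.600 − 7.460 = -1.860
Fold change = 2^(−(-1.860)) = 2^1.860 = 3.630

3.63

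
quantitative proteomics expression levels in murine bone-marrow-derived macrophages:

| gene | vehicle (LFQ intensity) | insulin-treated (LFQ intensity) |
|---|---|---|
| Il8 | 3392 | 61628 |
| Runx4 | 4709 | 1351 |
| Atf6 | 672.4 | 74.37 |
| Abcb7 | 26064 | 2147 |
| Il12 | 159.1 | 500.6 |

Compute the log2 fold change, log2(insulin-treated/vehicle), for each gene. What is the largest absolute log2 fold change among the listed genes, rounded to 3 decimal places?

log2(61628/3392) = 4.183  (Il8)
log2(1351/4709) = -1.801  (Runx4)
log2(74.37/672.4) = -3.177  (Atf6)
log2(2147/26064) = -3.602  (Abcb7)
log2(500.6/159.1) = 1.654  (Il12)
The largest magnitude belongs to Il8.

4.183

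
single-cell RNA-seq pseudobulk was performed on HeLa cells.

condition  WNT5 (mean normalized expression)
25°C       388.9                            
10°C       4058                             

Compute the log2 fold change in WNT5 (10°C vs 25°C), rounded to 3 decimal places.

3.383

Fold change = 4058 / 388.9 = 10.4346
log2(10.4346) = 3.3833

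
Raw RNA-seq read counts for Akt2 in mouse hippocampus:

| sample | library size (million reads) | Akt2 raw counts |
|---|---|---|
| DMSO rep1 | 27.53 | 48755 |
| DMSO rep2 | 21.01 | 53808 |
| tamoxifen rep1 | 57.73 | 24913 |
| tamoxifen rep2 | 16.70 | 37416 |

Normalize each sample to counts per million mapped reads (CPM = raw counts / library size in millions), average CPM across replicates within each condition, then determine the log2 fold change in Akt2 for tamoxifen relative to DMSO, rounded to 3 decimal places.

-0.697

CPM(DMSO rep1) = 48755 / 27.53 = 1770.9771
CPM(DMSO rep2) = 53808 / 21.01 = 2561.0662
CPM(tamoxifen rep1) = 24913 / 57.73 = 431.5434
CPM(tamoxifen rep2) = 37416 / 16.70 = 2240.4790
mean CPM(DMSO) = 2166.0216; mean CPM(tamoxifen) = 1336.0112
Fold change = 1336.0112 / 2166.0216 = 0.61680
log2(0.61680) = -0.6971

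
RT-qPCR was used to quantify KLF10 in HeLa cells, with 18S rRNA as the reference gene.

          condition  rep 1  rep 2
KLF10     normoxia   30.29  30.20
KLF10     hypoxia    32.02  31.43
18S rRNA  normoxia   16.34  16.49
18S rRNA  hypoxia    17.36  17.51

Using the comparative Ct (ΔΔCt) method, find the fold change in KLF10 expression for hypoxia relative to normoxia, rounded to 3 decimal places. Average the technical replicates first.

0.727

Mean Ct: KLF10 normoxia 30.245; KLF10 hypoxia 31.725; 18S rRNA normoxia 16.415; 18S rRNA hypoxia 17.435
ΔCt(normoxia) = 30.245 − 16.415 = 13.830
ΔCt(hypoxia) = 31.725 − 17.435 = 14.290
ΔΔCt = 14.290 − 13.830 = 0.460
Fold change = 2^(−0.460) = 0.7270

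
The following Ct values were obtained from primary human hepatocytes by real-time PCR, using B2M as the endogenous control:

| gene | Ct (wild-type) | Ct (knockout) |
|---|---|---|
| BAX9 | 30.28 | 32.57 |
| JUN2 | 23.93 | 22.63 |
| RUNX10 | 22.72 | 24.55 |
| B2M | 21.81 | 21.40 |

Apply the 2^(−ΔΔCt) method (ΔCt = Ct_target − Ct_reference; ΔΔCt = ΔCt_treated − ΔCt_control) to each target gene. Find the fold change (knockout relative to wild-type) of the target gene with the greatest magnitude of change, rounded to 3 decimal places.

BAX9: ΔΔCt = (32.57−21.40) − (30.28−21.81) = 11.17 − 8.47 = 2.70; fold change = 2^-2.70 = 0.154
JUN2: ΔΔCt = (22.63−21.40) − (23.93−21.81) = 1.23 − 2.12 = -0.89; fold change = 2^0.89 = 1.853
RUNX10: ΔΔCt = (24.55−21.40) − (22.72−21.81) = 3.15 − 0.91 = 2.24; fold change = 2^-2.24 = 0.212
BAX9 has the largest |ΔΔCt| = 2.70.

0.154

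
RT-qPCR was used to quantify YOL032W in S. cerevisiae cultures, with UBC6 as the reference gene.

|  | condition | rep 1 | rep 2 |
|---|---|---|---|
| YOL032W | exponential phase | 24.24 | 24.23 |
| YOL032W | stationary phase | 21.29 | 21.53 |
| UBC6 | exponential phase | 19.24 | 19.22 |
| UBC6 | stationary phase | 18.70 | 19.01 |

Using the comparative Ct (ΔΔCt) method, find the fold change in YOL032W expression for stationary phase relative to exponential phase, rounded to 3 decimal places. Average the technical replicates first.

5.464

Mean Ct: YOL032W exponential phase 24.235; YOL032W stationary phase 21.410; UBC6 exponential phase 19.230; UBC6 stationary phase 18.855
ΔCt(exponential phase) = 24.235 − 19.230 = 5.005
ΔCt(stationary phase) = 21.410 − 18.855 = 2.555
ΔΔCt = 2.555 − 5.005 = -2.450
Fold change = 2^(−(-2.450)) = 2^2.450 = 5.4642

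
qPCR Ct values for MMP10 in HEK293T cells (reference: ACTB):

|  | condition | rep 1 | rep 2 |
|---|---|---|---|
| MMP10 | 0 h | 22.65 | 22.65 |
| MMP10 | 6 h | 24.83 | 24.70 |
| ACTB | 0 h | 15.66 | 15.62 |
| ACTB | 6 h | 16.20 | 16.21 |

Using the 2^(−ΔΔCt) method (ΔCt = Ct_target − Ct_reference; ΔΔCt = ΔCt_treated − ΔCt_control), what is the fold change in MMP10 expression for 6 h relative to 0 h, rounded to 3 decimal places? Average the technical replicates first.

0.342

Mean Ct: MMP10 0 h 22.650; MMP10 6 h 24.765; ACTB 0 h 15.640; ACTB 6 h 16.205
ΔCt(0 h) = 22.650 − 15.640 = 7.010
ΔCt(6 h) = 24.765 − 16.205 = 8.560
ΔΔCt = 8.560 − 7.010 = 1.550
Fold change = 2^(−1.550) = 0.3415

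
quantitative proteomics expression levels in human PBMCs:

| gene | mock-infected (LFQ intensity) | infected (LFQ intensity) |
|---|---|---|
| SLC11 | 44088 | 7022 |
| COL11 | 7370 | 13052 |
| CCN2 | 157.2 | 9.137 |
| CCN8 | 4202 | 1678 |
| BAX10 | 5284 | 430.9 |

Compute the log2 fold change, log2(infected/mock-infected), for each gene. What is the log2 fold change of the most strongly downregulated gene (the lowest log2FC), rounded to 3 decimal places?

log2(7022/44088) = -2.650  (SLC11)
log2(13052/7370) = 0.825  (COL11)
log2(9.137/157.2) = -4.105  (CCN2)
log2(1678/4202) = -1.324  (CCN8)
log2(430.9/5284) = -3.616  (BAX10)
CCN2 is most strongly downregulated.

-4.105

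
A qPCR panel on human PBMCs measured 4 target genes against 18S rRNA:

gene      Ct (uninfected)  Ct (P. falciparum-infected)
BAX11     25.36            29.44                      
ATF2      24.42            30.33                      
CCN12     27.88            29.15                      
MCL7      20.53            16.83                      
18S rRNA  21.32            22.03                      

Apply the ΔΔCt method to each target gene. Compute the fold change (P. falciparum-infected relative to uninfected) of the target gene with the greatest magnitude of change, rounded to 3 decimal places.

0.027

BAX11: ΔΔCt = (29.44−22.03) − (25.36−21.32) = 7.41 − 4.04 = 3.37; fold change = 2^-3.37 = 0.097
ATF2: ΔΔCt = (30.33−22.03) − (24.42−21.32) = 8.30 − 3.10 = 5.20; fold change = 2^-5.20 = 0.027
CCN12: ΔΔCt = (29.15−22.03) − (27.88−21.32) = 7.12 − 6.56 = 0.56; fold change = 2^-0.56 = 0.678
MCL7: ΔΔCt = (16.83−22.03) − (20.53−21.32) = -5.20 − (-0.79) = -4.41; fold change = 2^4.41 = 21.259
ATF2 has the largest |ΔΔCt| = 5.20.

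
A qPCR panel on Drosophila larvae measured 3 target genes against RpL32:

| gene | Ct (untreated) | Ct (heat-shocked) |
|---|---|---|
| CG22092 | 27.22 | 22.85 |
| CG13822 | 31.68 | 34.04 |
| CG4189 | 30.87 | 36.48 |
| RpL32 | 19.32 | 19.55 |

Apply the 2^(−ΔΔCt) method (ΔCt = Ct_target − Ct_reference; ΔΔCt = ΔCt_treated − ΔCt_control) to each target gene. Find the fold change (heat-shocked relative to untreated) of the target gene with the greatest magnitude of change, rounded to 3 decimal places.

0.024

CG22092: ΔΔCt = (22.85−19.55) − (27.22−19.32) = 3.30 − 7.90 = -4.60; fold change = 2^4.60 = 24.251
CG13822: ΔΔCt = (34.04−19.55) − (31.68−19.32) = 14.49 − 12.36 = 2.13; fold change = 2^-2.13 = 0.228
CG4189: ΔΔCt = (36.48−19.55) − (30.87−19.32) = 16.93 − 11.55 = 5.38; fold change = 2^-5.38 = 0.024
CG4189 has the largest |ΔΔCt| = 5.38.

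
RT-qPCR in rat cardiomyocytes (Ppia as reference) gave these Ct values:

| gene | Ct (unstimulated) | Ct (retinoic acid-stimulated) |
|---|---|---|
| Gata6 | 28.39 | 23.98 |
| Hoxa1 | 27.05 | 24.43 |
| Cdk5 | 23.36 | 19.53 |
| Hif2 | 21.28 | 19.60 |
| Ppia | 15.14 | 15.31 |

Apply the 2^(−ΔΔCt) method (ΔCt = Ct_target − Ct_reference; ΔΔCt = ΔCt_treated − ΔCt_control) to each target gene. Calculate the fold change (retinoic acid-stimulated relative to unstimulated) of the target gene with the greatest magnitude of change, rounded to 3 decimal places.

23.918

Gata6: ΔΔCt = (23.98−15.31) − (28.39−15.14) = 8.67 − 13.25 = -4.58; fold change = 2^4.58 = 23.918
Hoxa1: ΔΔCt = (24.43−15.31) − (27.05−15.14) = 9.12 − 11.91 = -2.79; fold change = 2^2.79 = 6.916
Cdk5: ΔΔCt = (19.53−15.31) − (23.36−15.14) = 4.22 − 8.22 = -4.00; fold change = 2^4.00 = 16.000
Hif2: ΔΔCt = (19.60−15.31) − (21.28−15.14) = 4.29 − 6.14 = -1.85; fold change = 2^1.85 = 3.605
Gata6 has the largest |ΔΔCt| = 4.58.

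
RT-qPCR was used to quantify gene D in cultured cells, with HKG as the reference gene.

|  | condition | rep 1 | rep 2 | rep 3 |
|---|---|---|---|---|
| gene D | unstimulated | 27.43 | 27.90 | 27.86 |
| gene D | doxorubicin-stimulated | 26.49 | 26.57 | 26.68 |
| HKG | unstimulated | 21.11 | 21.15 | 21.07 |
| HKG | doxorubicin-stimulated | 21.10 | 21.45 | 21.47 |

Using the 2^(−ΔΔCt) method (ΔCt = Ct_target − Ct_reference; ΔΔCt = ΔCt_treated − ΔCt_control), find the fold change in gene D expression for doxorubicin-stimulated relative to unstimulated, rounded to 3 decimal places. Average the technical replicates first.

Mean Ct: gene D unstimulated 27.730; gene D doxorubicin-stimulated 26.580; HKG unstimulated 21.110; HKG doxorubicin-stimulated 21.340
ΔCt(unstimulated) = 27.730 − 21.110 = 6.620
ΔCt(doxorubicin-stimulated) = 26.580 − 21.340 = 5.240
ΔΔCt = 5.240 − 6.620 = -1.380
Fold change = 2^(−(-1.380)) = 2^1.380 = 2.6027

2.603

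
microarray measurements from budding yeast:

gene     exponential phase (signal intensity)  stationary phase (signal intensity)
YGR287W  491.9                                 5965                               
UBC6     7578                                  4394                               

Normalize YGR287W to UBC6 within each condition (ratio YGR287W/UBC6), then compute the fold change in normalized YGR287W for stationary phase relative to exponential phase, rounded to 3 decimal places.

20.914

YGR287W/UBC6 (exponential phase) = 491.9 / 7578 = 0.064912
YGR287W/UBC6 (stationary phase) = 5965 / 4394 = 1.3575
Fold change = 1.3575 / 0.064912 = 20.9136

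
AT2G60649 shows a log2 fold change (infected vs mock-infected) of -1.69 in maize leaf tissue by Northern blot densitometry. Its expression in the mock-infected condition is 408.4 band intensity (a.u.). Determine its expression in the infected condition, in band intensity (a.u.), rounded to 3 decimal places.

126.574

Fold change = 2^(-1.69) = 0.3099
infected expression = 408.4 × 0.3099 = 126.574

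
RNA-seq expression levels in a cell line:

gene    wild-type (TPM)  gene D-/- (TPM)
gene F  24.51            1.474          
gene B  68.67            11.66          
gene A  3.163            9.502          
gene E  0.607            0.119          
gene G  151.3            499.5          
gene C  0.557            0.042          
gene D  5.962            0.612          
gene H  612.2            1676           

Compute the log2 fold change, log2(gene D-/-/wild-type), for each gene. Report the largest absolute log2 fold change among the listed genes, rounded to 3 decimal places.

log2(1.474/24.51) = -4.056  (gene F)
log2(11.66/68.67) = -2.558  (gene B)
log2(9.502/3.163) = 1.587  (gene A)
log2(0.119/0.607) = -2.351  (gene E)
log2(499.5/151.3) = 1.723  (gene G)
log2(0.042/0.557) = -3.729  (gene C)
log2(0.612/5.962) = -3.284  (gene D)
log2(1676/612.2) = 1.453  (gene H)
The largest magnitude belongs to gene F.

4.056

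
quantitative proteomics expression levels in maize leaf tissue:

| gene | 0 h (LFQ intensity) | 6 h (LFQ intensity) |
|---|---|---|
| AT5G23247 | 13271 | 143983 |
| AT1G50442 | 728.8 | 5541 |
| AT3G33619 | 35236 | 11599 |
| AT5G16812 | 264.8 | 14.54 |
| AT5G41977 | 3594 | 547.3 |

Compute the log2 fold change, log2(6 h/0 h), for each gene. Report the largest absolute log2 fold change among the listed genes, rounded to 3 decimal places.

log2(143983/13271) = 3.440  (AT5G23247)
log2(5541/728.8) = 2.927  (AT1G50442)
log2(11599/35236) = -1.603  (AT3G33619)
log2(14.54/264.8) = -4.187  (AT5G16812)
log2(547.3/3594) = -2.715  (AT5G41977)
The largest magnitude belongs to AT5G16812.

4.187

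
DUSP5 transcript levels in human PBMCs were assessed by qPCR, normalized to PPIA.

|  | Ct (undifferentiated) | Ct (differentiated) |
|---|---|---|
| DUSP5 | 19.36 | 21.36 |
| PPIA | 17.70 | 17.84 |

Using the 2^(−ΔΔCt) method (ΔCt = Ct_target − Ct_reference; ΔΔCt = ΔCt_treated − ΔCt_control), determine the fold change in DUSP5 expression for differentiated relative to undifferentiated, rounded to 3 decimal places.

ΔCt(undifferentiated) = 19.360 − 17.700 = 1.660
ΔCt(differentiated) = 21.360 − 17.840 = 3.520
ΔΔCt = 3.520 − 1.660 = 1.860
Fold change = 2^(−1.860) = 0.2755

0.275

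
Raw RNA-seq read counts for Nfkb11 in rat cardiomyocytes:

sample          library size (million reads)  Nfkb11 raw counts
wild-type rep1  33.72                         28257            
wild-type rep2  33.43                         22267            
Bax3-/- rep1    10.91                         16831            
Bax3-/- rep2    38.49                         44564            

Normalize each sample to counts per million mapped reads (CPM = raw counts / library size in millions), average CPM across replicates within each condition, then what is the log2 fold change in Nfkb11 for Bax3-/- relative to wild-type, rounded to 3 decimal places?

CPM(wild-type rep1) = 28257 / 33.72 = 837.9893
CPM(wild-type rep2) = 22267 / 33.43 = 666.0784
CPM(Bax3-/- rep1) = 16831 / 10.91 = 1542.7131
CPM(Bax3-/- rep2) = 44564 / 38.49 = 1157.8072
mean CPM(wild-type) = 752.0338; mean CPM(Bax3-/-) = 1350.2602
Fold change = 1350.2602 / 752.0338 = 1.79548
log2(1.79548) = 0.8444

0.844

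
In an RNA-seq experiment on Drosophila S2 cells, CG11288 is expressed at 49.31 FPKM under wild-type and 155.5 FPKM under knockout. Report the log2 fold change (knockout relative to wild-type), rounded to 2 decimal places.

Fold change = 155.5 / 49.31 = 3.1535
log2(3.1535) = 1.657

1.66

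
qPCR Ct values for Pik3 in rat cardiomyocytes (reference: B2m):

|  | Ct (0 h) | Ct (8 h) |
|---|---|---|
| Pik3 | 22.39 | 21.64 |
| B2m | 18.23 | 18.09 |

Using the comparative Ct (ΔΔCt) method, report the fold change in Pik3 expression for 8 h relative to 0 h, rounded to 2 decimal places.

1.53

ΔCt(0 h) = 22.390 − 18.230 = 4.160
ΔCt(8 h) = 21.640 − 18.090 = 3.550
ΔΔCt = 3.550 − 4.160 = -0.610
Fold change = 2^(−(-0.610)) = 2^0.610 = 1.526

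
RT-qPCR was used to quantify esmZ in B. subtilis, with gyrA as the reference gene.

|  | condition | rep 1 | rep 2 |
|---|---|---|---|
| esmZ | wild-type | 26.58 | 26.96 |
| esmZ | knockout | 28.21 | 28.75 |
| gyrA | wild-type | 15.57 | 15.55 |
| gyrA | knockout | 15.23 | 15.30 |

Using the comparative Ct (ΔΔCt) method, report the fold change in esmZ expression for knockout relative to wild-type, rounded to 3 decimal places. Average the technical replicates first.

0.249

Mean Ct: esmZ wild-type 26.770; esmZ knockout 28.480; gyrA wild-type 15.560; gyrA knockout 15.265
ΔCt(wild-type) = 26.770 − 15.560 = 11.210
ΔCt(knockout) = 28.480 − 15.265 = 13.215
ΔΔCt = 13.215 − 11.210 = 2.005
Fold change = 2^(−2.005) = 0.2491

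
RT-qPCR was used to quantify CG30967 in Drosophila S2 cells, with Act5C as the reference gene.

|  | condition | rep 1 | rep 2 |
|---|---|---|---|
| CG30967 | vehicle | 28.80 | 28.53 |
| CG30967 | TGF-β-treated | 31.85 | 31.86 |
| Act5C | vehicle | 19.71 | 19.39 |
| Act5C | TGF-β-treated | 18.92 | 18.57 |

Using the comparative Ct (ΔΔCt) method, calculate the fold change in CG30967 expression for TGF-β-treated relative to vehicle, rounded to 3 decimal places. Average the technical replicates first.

0.063

Mean Ct: CG30967 vehicle 28.665; CG30967 TGF-β-treated 31.855; Act5C vehicle 19.550; Act5C TGF-β-treated 18.745
ΔCt(vehicle) = 28.665 − 19.550 = 9.115
ΔCt(TGF-β-treated) = 31.855 − 18.745 = 13.110
ΔΔCt = 13.110 − 9.115 = 3.995
Fold change = 2^(−3.995) = 0.0627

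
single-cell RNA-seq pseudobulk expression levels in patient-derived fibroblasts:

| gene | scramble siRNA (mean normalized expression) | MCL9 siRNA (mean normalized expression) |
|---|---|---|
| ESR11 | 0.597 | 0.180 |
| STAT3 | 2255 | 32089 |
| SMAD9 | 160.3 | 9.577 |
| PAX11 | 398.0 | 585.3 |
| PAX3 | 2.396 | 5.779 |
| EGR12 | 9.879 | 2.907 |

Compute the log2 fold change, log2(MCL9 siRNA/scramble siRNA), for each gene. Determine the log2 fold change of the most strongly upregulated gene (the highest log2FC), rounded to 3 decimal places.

3.831

log2(0.180/0.597) = -1.730  (ESR11)
log2(32089/2255) = 3.831  (STAT3)
log2(9.577/160.3) = -4.065  (SMAD9)
log2(585.3/398.0) = 0.556  (PAX11)
log2(5.779/2.396) = 1.270  (PAX3)
log2(2.907/9.879) = -1.765  (EGR12)
STAT3 is most strongly upregulated.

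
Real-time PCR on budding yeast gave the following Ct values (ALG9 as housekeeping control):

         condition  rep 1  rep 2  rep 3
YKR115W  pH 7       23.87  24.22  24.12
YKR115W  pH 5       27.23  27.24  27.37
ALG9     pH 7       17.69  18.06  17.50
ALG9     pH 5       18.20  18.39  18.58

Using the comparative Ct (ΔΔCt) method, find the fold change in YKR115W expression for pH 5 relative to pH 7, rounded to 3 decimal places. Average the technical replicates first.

Mean Ct: YKR115W pH 7 24.070; YKR115W pH 5 27.280; ALG9 pH 7 17.750; ALG9 pH 5 18.390
ΔCt(pH 7) = 24.070 − 17.750 = 6.320
ΔCt(pH 5) = 27.280 − 18.390 = 8.890
ΔΔCt = 8.890 − 6.320 = 2.570
Fold change = 2^(−2.570) = 0.1684

0.168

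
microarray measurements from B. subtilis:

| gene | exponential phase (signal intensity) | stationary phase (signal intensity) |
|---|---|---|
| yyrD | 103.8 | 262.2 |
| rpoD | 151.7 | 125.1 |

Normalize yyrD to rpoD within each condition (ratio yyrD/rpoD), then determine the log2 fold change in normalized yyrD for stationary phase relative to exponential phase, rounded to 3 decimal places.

yyrD/rpoD (exponential phase) = 103.8 / 151.7 = 0.68425
yyrD/rpoD (stationary phase) = 262.2 / 125.1 = 2.0959
Fold change = 2.0959 / 0.68425 = 3.0631
log2(3.0631) = 1.6150

1.615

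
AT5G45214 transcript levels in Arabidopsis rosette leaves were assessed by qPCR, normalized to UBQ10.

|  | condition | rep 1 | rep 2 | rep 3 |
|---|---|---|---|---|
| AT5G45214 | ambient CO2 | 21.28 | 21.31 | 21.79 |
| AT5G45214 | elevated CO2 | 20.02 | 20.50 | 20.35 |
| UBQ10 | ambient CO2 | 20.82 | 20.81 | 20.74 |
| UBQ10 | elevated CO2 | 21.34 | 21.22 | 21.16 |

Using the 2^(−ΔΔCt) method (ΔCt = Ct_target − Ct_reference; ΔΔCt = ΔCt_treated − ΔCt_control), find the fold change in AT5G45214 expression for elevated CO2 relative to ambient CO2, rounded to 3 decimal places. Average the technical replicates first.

3.074

Mean Ct: AT5G45214 ambient CO2 21.460; AT5G45214 elevated CO2 20.290; UBQ10 ambient CO2 20.790; UBQ10 elevated CO2 21.240
ΔCt(ambient CO2) = 21.460 − 20.790 = 0.670
ΔCt(elevated CO2) = 20.290 − 21.240 = -0.950
ΔΔCt = -0.950 − 0.670 = -1.620
Fold change = 2^(−(-1.620)) = 2^1.620 = 3.0738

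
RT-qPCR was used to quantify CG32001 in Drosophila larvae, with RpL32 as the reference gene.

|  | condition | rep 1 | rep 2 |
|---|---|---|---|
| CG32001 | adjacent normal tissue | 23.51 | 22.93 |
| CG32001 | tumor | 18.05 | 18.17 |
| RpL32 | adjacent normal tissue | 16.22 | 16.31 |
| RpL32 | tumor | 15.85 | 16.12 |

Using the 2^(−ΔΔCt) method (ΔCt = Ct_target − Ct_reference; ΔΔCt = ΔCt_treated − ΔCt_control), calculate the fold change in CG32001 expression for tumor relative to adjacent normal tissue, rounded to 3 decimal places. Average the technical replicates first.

28.443

Mean Ct: CG32001 adjacent normal tissue 23.220; CG32001 tumor 18.110; RpL32 adjacent normal tissue 16.265; RpL32 tumor 15.985
ΔCt(adjacent normal tissue) = 23.220 − 16.265 = 6.955
ΔCt(tumor) = 18.110 − 15.985 = 2.125
ΔΔCt = 2.125 − 6.955 = -4.830
Fold change = 2^(−(-4.830)) = 2^4.830 = 28.4430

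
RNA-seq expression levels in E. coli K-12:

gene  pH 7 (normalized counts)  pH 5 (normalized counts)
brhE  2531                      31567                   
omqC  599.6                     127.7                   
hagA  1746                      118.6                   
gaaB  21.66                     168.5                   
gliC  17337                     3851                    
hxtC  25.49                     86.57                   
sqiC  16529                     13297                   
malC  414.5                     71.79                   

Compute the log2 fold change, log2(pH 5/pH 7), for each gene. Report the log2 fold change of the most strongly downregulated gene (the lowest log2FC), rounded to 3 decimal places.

-3.880

log2(31567/2531) = 3.641  (brhE)
log2(127.7/599.6) = -2.231  (omqC)
log2(118.6/1746) = -3.880  (hagA)
log2(168.5/21.66) = 2.960  (gaaB)
log2(3851/17337) = -2.171  (gliC)
log2(86.57/25.49) = 1.764  (hxtC)
log2(13297/16529) = -0.314  (sqiC)
log2(71.79/414.5) = -2.530  (malC)
hagA is most strongly downregulated.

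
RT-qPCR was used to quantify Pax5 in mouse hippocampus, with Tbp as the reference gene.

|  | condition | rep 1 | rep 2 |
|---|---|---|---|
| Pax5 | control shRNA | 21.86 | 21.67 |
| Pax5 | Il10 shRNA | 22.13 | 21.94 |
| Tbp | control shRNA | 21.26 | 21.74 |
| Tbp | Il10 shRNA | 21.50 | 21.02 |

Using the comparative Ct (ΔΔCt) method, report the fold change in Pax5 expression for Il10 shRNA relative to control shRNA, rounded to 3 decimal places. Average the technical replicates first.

0.702

Mean Ct: Pax5 control shRNA 21.765; Pax5 Il10 shRNA 22.035; Tbp control shRNA 21.500; Tbp Il10 shRNA 21.260
ΔCt(control shRNA) = 21.765 − 21.500 = 0.265
ΔCt(Il10 shRNA) = 22.035 − 21.260 = 0.775
ΔΔCt = 0.775 − 0.265 = 0.510
Fold change = 2^(−0.510) = 0.7022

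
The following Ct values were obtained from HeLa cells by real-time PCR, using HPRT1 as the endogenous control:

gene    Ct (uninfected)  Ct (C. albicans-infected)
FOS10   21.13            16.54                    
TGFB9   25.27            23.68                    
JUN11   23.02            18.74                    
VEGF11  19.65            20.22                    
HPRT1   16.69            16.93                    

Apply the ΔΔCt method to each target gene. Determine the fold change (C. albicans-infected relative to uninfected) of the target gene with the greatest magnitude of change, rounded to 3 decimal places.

28.443

FOS10: ΔΔCt = (16.54−16.93) − (21.13−16.69) = -0.39 − 4.44 = -4.83; fold change = 2^4.83 = 28.443
TGFB9: ΔΔCt = (23.68−16.93) − (25.27−16.69) = 6.75 − 8.58 = -1.83; fold change = 2^1.83 = 3.555
JUN11: ΔΔCt = (18.74−16.93) − (23.02−16.69) = 1.81 − 6.33 = -4.52; fold change = 2^4.52 = 22.943
VEGF11: ΔΔCt = (20.22−16.93) − (19.65−16.69) = 3.29 − 2.96 = 0.33; fold change = 2^-0.33 = 0.796
FOS10 has the largest |ΔΔCt| = 4.83.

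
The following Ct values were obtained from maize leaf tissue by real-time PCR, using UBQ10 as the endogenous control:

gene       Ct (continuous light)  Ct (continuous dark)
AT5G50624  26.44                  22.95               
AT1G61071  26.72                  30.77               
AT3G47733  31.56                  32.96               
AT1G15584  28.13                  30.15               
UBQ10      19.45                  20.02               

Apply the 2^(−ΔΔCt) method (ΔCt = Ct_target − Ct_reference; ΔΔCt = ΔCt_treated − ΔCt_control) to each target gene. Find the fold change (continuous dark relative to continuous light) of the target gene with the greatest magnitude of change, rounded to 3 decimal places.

AT5G50624: ΔΔCt = (22.95−20.02) − (26.44−19.45) = 2.93 − 6.99 = -4.06; fold change = 2^4.06 = 16.679
AT1G61071: ΔΔCt = (30.77−20.02) − (26.72−19.45) = 10.75 − 7.27 = 3.48; fold change = 2^-3.48 = 0.090
AT3G47733: ΔΔCt = (32.96−20.02) − (31.56−19.45) = 12.94 − 12.11 = 0.83; fold change = 2^-0.83 = 0.563
AT1G15584: ΔΔCt = (30.15−20.02) − (28.13−19.45) = 10.13 − 8.68 = 1.45; fold change = 2^-1.45 = 0.366
AT5G50624 has the largest |ΔΔCt| = 4.06.

16.679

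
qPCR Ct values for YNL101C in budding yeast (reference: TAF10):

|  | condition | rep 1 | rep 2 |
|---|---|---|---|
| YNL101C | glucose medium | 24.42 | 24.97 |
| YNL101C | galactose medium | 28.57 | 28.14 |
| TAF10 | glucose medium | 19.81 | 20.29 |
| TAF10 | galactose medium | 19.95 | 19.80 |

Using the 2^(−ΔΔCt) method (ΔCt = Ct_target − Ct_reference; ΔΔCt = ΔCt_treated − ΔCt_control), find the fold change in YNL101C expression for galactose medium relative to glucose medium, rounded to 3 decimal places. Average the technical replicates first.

Mean Ct: YNL101C glucose medium 24.695; YNL101C galactose medium 28.355; TAF10 glucose medium 20.050; TAF10 galactose medium 19.875
ΔCt(glucose medium) = 24.695 − 20.050 = 4.645
ΔCt(galactose medium) = 28.355 − 19.875 = 8.480
ΔΔCt = 8.480 − 4.645 = 3.835
Fold change = 2^(−3.835) = 0.0701

0.070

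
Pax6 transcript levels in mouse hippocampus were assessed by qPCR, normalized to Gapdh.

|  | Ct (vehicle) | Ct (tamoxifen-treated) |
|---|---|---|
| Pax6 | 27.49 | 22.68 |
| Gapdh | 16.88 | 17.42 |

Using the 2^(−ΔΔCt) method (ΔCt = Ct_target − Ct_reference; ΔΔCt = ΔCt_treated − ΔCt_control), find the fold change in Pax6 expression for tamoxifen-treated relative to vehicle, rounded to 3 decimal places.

ΔCt(vehicle) = 27.490 − 16.880 = 10.610
ΔCt(tamoxifen-treated) = 22.680 − 17.420 = 5.260
ΔΔCt = 5.260 − 10.610 = -5.350
Fold change = 2^(−(-5.350)) = 2^5.350 = 40.7859

40.786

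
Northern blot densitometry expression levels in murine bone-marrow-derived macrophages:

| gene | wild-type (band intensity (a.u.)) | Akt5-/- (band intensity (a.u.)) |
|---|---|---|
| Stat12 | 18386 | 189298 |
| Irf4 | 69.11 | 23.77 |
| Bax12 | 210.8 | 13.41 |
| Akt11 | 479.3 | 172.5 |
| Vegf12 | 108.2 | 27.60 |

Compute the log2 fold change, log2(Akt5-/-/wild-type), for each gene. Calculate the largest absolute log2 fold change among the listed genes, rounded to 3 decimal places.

3.974

log2(189298/18386) = 3.364  (Stat12)
log2(23.77/69.11) = -1.540  (Irf4)
log2(13.41/210.8) = -3.974  (Bax12)
log2(172.5/479.3) = -1.474  (Akt11)
log2(27.60/108.2) = -1.971  (Vegf12)
The largest magnitude belongs to Bax12.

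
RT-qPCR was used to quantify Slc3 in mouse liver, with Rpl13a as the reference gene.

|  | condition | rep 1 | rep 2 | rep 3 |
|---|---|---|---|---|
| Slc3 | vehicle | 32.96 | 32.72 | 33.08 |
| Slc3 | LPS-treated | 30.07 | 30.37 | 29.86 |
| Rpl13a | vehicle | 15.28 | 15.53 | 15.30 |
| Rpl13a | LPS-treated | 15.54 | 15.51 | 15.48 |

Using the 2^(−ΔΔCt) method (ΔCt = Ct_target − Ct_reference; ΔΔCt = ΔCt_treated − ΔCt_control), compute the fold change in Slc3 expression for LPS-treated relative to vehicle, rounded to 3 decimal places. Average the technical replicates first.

Mean Ct: Slc3 vehicle 32.920; Slc3 LPS-treated 30.100; Rpl13a vehicle 15.370; Rpl13a LPS-treated 15.510
ΔCt(vehicle) = 32.920 − 15.370 = 17.550
ΔCt(LPS-treated) = 30.100 − 15.510 = 14.590
ΔΔCt = 14.590 − 17.550 = -2.960
Fold change = 2^(−(-2.960)) = 2^2.960 = 7.7812

7.781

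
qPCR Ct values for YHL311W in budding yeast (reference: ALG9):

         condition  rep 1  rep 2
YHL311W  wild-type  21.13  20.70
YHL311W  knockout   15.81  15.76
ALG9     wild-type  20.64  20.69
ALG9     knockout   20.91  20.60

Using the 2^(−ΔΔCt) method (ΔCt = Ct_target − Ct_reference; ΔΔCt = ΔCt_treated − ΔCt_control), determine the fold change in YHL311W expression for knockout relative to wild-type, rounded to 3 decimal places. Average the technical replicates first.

Mean Ct: YHL311W wild-type 20.915; YHL311W knockout 15.785; ALG9 wild-type 20.665; ALG9 knockout 20.755
ΔCt(wild-type) = 20.915 − 20.665 = 0.250
ΔCt(knockout) = 15.785 − 20.755 = -4.970
ΔΔCt = -4.970 − 0.250 = -5.220
Fold change = 2^(−(-5.220)) = 2^5.220 = 37.2715

37.271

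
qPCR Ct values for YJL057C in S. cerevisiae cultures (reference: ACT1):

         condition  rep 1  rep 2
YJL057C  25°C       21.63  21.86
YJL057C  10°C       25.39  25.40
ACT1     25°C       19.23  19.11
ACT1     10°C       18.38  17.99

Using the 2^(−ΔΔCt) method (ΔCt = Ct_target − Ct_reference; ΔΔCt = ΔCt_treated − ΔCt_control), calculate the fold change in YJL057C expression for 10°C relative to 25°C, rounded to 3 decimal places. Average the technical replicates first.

0.040

Mean Ct: YJL057C 25°C 21.745; YJL057C 10°C 25.395; ACT1 25°C 19.170; ACT1 10°C 18.185
ΔCt(25°C) = 21.745 − 19.170 = 2.575
ΔCt(10°C) = 25.395 − 18.185 = 7.210
ΔΔCt = 7.210 − 2.575 = 4.635
Fold change = 2^(−4.635) = 0.0402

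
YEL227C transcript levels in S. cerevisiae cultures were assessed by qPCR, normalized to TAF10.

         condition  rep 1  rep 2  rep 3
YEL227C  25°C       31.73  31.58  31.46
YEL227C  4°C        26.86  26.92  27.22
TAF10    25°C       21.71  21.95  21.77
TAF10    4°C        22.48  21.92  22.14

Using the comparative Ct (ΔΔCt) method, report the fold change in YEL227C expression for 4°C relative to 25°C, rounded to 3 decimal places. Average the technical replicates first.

31.125

Mean Ct: YEL227C 25°C 31.590; YEL227C 4°C 27.000; TAF10 25°C 21.810; TAF10 4°C 22.180
ΔCt(25°C) = 31.590 − 21.810 = 9.780
ΔCt(4°C) = 27.000 − 22.180 = 4.820
ΔΔCt = 4.820 − 9.780 = -4.960
Fold change = 2^(−(-4.960)) = 2^4.960 = 31.1250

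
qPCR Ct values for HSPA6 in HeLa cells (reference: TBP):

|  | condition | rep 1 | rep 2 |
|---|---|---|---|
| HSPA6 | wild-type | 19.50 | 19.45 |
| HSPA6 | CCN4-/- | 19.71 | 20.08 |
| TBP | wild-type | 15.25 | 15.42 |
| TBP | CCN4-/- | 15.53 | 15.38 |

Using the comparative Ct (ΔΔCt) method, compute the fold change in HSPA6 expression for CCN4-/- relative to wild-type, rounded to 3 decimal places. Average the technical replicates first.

Mean Ct: HSPA6 wild-type 19.475; HSPA6 CCN4-/- 19.895; TBP wild-type 15.335; TBP CCN4-/- 15.455
ΔCt(wild-type) = 19.475 − 15.335 = 4.140
ΔCt(CCN4-/-) = 19.895 − 15.455 = 4.440
ΔΔCt = 4.440 − 4.140 = 0.300
Fold change = 2^(−0.300) = 0.8123

0.812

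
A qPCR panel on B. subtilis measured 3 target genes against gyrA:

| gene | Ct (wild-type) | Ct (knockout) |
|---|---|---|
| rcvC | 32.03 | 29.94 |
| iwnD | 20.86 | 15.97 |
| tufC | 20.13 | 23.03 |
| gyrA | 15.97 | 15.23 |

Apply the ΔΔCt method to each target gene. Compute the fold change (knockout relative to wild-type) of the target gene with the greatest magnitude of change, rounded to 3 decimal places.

17.753

rcvC: ΔΔCt = (29.94−15.23) − (32.03−15.97) = 14.71 − 16.06 = -1.35; fold change = 2^1.35 = 2.549
iwnD: ΔΔCt = (15.97−15.23) − (20.86−15.97) = 0.74 − 4.89 = -4.15; fold change = 2^4.15 = 17.753
tufC: ΔΔCt = (23.03−15.23) − (20.13−15.97) = 7.80 − 4.16 = 3.64; fold change = 2^-3.64 = 0.080
iwnD has the largest |ΔΔCt| = 4.15.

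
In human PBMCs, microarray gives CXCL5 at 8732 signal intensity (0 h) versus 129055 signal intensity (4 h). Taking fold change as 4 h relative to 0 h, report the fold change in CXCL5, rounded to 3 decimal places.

14.780

Fold change = 129055 / 8732 = 14.7795
CXCL5 is upregulated.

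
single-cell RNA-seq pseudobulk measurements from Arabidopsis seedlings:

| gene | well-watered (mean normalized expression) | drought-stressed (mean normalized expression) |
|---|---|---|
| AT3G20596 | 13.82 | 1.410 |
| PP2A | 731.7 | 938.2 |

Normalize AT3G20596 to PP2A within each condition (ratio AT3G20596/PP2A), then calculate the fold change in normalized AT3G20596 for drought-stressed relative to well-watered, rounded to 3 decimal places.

AT3G20596/PP2A (well-watered) = 13.82 / 731.7 = 0.018888
AT3G20596/PP2A (drought-stressed) = 1.410 / 938.2 = 0.0015029
Fold change = 0.0015029 / 0.018888 = 0.0796

0.080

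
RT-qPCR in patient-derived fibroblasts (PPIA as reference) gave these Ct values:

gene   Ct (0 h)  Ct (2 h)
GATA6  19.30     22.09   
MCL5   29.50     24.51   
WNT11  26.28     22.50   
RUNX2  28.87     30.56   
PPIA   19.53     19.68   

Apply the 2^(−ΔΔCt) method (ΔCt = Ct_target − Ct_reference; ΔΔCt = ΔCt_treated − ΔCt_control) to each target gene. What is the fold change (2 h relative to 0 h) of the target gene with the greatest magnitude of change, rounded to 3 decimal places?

GATA6: ΔΔCt = (22.09−19.68) − (19.30−19.53) = 2.41 − (-0.23) = 2.64; fold change = 2^-2.64 = 0.160
MCL5: ΔΔCt = (24.51−19.68) − (29.50−19.53) = 4.83 − 9.97 = -5.14; fold change = 2^5.14 = 35.261
WNT11: ΔΔCt = (22.50−19.68) − (26.28−19.53) = 2.82 − 6.75 = -3.93; fold change = 2^3.93 = 15.242
RUNX2: ΔΔCt = (30.56−19.68) − (28.87−19.53) = 10.88 − 9.34 = 1.54; fold change = 2^-1.54 = 0.344
MCL5 has the largest |ΔΔCt| = 5.14.

35.261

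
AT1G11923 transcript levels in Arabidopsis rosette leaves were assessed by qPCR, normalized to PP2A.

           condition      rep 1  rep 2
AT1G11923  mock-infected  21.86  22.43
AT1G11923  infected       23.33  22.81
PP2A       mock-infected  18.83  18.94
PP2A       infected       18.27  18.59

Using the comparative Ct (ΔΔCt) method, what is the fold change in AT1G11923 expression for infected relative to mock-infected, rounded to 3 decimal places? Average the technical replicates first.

0.384

Mean Ct: AT1G11923 mock-infected 22.145; AT1G11923 infected 23.070; PP2A mock-infected 18.885; PP2A infected 18.430
ΔCt(mock-infected) = 22.145 − 18.885 = 3.260
ΔCt(infected) = 23.070 − 18.430 = 4.640
ΔΔCt = 4.640 − 3.260 = 1.380
Fold change = 2^(−1.380) = 0.3842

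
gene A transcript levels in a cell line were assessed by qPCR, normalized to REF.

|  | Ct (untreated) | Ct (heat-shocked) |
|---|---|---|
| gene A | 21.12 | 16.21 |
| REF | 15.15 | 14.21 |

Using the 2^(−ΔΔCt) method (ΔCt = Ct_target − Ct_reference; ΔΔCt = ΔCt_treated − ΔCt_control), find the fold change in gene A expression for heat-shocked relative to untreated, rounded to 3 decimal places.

15.671

ΔCt(untreated) = 21.120 − 15.150 = 5.970
ΔCt(heat-shocked) = 16.210 − 14.210 = 2.000
ΔΔCt = 2.000 − 5.970 = -3.970
Fold change = 2^(−(-3.970)) = 2^3.970 = 15.6707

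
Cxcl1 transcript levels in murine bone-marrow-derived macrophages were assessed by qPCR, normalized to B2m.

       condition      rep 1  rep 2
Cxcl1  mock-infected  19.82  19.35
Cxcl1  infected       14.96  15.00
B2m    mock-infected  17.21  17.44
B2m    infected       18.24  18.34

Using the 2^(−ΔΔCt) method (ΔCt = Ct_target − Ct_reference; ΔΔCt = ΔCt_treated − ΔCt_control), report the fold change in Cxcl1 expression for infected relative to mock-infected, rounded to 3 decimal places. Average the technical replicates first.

Mean Ct: Cxcl1 mock-infected 19.585; Cxcl1 infected 14.980; B2m mock-infected 17.325; B2m infected 18.290
ΔCt(mock-infected) = 19.585 − 17.325 = 2.260
ΔCt(infected) = 14.980 − 18.290 = -3.310
ΔΔCt = -3.310 − 2.260 = -5.570
Fold change = 2^(−(-5.570)) = 2^5.570 = 47.5048

47.505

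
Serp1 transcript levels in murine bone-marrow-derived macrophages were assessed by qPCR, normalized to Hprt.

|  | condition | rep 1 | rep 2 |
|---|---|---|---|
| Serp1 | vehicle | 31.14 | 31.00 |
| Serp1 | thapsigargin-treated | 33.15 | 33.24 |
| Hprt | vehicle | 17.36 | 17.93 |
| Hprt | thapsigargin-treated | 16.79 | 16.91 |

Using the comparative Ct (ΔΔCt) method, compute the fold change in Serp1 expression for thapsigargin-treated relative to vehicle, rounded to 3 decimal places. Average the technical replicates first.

0.132

Mean Ct: Serp1 vehicle 31.070; Serp1 thapsigargin-treated 33.195; Hprt vehicle 17.645; Hprt thapsigargin-treated 16.850
ΔCt(vehicle) = 31.070 − 17.645 = 13.425
ΔCt(thapsigargin-treated) = 33.195 − 16.850 = 16.345
ΔΔCt = 16.345 − 13.425 = 2.920
Fold change = 2^(−2.920) = 0.1321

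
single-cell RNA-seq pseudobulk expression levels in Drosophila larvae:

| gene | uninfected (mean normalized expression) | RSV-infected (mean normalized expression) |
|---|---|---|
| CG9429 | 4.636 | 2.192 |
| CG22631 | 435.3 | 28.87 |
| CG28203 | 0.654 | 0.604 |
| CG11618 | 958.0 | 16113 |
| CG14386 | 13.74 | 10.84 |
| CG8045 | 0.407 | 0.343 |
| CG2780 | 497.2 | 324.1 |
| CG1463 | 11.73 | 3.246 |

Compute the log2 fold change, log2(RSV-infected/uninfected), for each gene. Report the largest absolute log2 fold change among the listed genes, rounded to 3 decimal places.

4.072

log2(2.192/4.636) = -1.081  (CG9429)
log2(28.87/435.3) = -3.914  (CG22631)
log2(0.604/0.654) = -0.115  (CG28203)
log2(16113/958.0) = 4.072  (CG11618)
log2(10.84/13.74) = -0.342  (CG14386)
log2(0.343/0.407) = -0.247  (CG8045)
log2(324.1/497.2) = -0.617  (CG2780)
log2(3.246/11.73) = -1.853  (CG1463)
The largest magnitude belongs to CG11618.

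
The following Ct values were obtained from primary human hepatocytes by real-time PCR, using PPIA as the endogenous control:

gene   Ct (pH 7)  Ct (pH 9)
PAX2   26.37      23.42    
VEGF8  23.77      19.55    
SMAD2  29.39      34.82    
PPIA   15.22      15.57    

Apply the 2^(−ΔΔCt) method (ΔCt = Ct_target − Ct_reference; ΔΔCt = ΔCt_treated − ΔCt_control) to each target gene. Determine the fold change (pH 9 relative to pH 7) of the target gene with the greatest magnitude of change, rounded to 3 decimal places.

PAX2: ΔΔCt = (23.42−15.57) − (26.37−15.22) = 7.85 − 11.15 = -3.30; fold change = 2^3.30 = 9.849
VEGF8: ΔΔCt = (19.55−15.57) − (23.77−15.22) = 3.98 − 8.55 = -4.57; fold change = 2^4.57 = 23.752
SMAD2: ΔΔCt = (34.82−15.57) − (29.39−15.22) = 19.25 − 14.17 = 5.08; fold change = 2^-5.08 = 0.030
SMAD2 has the largest |ΔΔCt| = 5.08.

0.030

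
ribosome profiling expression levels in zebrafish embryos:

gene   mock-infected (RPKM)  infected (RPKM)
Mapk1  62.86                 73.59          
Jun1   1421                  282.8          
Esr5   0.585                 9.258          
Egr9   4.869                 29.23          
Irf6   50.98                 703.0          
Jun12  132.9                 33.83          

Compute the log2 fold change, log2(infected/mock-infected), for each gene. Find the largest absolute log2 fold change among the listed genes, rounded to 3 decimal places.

log2(73.59/62.86) = 0.227  (Mapk1)
log2(282.8/1421) = -2.329  (Jun1)
log2(9.258/0.585) = 3.984  (Esr5)
log2(29.23/4.869) = 2.586  (Egr9)
log2(703.0/50.98) = 3.786  (Irf6)
log2(33.83/132.9) = -1.974  (Jun12)
The largest magnitude belongs to Esr5.

3.984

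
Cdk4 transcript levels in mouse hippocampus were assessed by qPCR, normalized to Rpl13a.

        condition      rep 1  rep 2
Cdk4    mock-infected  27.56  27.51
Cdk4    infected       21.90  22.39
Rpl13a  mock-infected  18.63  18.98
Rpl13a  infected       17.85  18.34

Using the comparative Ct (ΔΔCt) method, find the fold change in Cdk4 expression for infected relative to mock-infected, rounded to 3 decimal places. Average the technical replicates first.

25.634

Mean Ct: Cdk4 mock-infected 27.535; Cdk4 infected 22.145; Rpl13a mock-infected 18.805; Rpl13a infected 18.095
ΔCt(mock-infected) = 27.535 − 18.805 = 8.730
ΔCt(infected) = 22.145 − 18.095 = 4.050
ΔΔCt = 4.050 − 8.730 = -4.680
Fold change = 2^(−(-4.680)) = 2^4.680 = 25.6342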